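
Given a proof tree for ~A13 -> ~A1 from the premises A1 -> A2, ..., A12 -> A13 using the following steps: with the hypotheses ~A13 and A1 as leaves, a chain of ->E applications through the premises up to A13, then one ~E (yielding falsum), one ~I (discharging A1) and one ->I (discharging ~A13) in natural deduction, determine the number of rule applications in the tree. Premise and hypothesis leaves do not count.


From hypothesis A1, 12 ->E steps along the 12 premises yield A13.
~E with hypothesis ~A13 gives falsum (1 node); ~I discharging A1 gives ~A1 (1 node); ->I discharging ~A13 gives the goal (1 node).
Total = 12 + 3 = 15 inference nodes.

15


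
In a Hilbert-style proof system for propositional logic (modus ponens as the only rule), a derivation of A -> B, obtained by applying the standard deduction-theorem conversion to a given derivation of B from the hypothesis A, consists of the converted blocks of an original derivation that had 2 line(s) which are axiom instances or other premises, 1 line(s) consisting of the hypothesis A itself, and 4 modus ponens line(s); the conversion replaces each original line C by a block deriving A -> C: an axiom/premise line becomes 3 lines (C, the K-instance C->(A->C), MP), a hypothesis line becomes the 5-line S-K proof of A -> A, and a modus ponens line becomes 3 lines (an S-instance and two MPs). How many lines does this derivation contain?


Deduction-theorem conversion, block by block:
- 2 axiom/premise lines -> 3 lines each = 6
- 1 hypothesis lines -> 5 lines each (identity proof A->A) = 5
- 4 MP lines -> 3 lines each (S-instance, MP, MP) = 12
Total = 6 + 5 + 12 = 23 lines.

23


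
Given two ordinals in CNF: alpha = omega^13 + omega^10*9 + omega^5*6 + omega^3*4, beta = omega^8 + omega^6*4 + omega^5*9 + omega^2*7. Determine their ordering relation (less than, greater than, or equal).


Compare term by term from highest exponent:
alpha = omega^13 + omega^10*9 + omega^5*6 + omega^3*4
beta = omega^8 + omega^6*4 + omega^5*9 + omega^2*7
Term 1: alpha has omega^13*1, beta has omega^8*1
Term 2: alpha has omega^10*9, beta has omega^6*4
Term 3: alpha has omega^5*6, beta has omega^5*9
Term 4: alpha has omega^3*4, beta has omega^2*7
Result: alpha > beta

alpha > beta


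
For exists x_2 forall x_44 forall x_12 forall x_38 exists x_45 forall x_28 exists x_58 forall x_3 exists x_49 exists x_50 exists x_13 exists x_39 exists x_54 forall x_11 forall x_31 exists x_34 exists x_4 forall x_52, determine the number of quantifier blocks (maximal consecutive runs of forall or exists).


Alternations = 9.
Blocks = alternations + 1 = 10

10


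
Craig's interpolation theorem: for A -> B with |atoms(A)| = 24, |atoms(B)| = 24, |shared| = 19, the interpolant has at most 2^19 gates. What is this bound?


Shared atoms = 19
Craig interpolant size bound = 2^19
= 524288

524288


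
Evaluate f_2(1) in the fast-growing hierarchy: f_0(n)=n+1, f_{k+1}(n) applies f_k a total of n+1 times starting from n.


f_2(1) = f_1^2(1)
f_1(m) = 2m + 1.
Iterating: f_1^k(n) = 2^k*(n+1) - 1.
f_2(1) = 2^2*(1+1) - 1 = 4*2 - 1 = 7

7


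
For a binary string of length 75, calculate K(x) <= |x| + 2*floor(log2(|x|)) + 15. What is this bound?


floor(log2(75)) = 6
2 * 6 = 12
K(x) <= 75 + 12 + 15 = 102

102


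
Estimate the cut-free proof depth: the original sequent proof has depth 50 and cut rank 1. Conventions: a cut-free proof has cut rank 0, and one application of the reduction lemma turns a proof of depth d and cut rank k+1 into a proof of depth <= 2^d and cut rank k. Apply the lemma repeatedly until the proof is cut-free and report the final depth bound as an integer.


Each rank reduction sends depth d to at most 2^d; cut rank r needs r reductions.
2_0(50) = 50
2_1(50) = 2^50 = 1125899906842624
Cut-free depth bound = 1125899906842624

1125899906842624


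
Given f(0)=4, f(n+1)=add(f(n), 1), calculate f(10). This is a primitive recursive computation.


f(0) = 4
f(1) = add(f(0), 1) = add(4, 1) = 5
f(2) = add(f(1), 1) = add(5, 1) = 6
f(3) = add(f(2), 1) = add(6, 1) = 7
f(4) = add(f(3), 1) = add(7, 1) = 8
f(5) = add(f(4), 1) = add(8, 1) = 9
f(6) = add(f(5), 1) = add(9, 1) = 10
f(7) = add(f(6), 1) = add(10, 1) = 11
f(8) = add(f(7), 1) = add(11, 1) = 12
f(9) = add(f(8), 1) = add(12, 1) = 13
f(10) = add(f(9), 1) = add(13, 1) = 14


14


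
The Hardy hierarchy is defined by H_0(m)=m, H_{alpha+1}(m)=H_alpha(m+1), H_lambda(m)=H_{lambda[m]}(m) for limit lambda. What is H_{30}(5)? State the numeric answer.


H_30(5):
For finite ordinals k, H_k(n) = n + k (each successor step adds 1).
H_30(5) = 5 + 30 = 35

35


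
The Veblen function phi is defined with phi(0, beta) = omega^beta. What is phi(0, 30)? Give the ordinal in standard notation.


phi(0, 30):
phi(0, beta) = omega^beta by definition.
phi(0, 30) = omega^30

omega^30


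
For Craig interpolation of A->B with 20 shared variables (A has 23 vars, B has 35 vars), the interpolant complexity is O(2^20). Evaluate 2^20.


Shared atoms = 20
Craig interpolant size bound = 2^20
= 1048576

1048576


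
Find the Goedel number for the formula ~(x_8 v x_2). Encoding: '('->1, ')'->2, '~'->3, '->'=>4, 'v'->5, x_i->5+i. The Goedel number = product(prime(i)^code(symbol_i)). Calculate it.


Formula: ~(x_8 v x_2)
Symbol codes: [3, 1, 13, 5, 7, 2]
Primes: [2, 3, 5, 7, 11, 13]
p_1^3 = 2^3 = 8
p_2^1 = 3^1 = 3
p_3^13 = 5^13 = 1220703125
p_4^5 = 7^5 = 16807
p_5^7 = 11^7 = 19487171
p_6^2 = 13^2 = 169
Product = 1621612184369912109375000

1621612184369912109375000


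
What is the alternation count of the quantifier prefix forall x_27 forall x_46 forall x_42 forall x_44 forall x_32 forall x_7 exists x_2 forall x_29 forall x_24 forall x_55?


Walk the prefix and count type changes:
  position 1: forall -> forall
  position 2: forall -> forall
  position 3: forall -> forall
  position 4: forall -> forall
  position 5: forall -> forall
  position 6: forall -> exists <-- alternation
  position 7: exists -> forall <-- alternation
  position 8: forall -> forall
  position 9: forall -> forall
Total alternations = 2

2


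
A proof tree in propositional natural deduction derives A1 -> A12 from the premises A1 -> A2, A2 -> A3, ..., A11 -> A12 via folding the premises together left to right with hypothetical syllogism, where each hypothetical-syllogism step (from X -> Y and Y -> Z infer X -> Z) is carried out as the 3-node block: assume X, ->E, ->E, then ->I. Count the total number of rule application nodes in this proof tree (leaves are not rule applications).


There are 11 premises in the chain. The first HS step combines premises 1 and 2; each further premise needs one more HS step.
So 11 premises require 11 - 1 = 10 hypothetical-syllogism steps.
Each HS step uses 3 inference nodes (->E, ->E, ->I).
10 * 3 = 30 total inference nodes.

30


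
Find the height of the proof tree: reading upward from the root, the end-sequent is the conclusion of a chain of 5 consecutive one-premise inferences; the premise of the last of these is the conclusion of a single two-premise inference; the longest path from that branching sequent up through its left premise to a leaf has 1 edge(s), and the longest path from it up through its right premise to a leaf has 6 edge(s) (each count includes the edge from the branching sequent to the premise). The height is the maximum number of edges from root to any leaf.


Longest path through the left premise: 1 edges (measured from the branching sequent)
Longest path through the right premise: 6 edges
Height of the subtree rooted at the branching sequent: max(1, 6) = 6
The branching sequent sits 5 edges above the root (the chain of one-premise inferences), so height = 6 + 5 = 11

11


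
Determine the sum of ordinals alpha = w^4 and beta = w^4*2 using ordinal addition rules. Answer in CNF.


Ordinal addition w^4 + w^4*2:
Both terms have the same exponent 4.
w^e*c + w^e*d = w^e*(c+d).
Result = w^4*(1+2) = w^4*3

w^4*3


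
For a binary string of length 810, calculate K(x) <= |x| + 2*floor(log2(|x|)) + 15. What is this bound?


floor(log2(810)) = 9
2 * 9 = 18
K(x) <= 810 + 18 + 15 = 843

843


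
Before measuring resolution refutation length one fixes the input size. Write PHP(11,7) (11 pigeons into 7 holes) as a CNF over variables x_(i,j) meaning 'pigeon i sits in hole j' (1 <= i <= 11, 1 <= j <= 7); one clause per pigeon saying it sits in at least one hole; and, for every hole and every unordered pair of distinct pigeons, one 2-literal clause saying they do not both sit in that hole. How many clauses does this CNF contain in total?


PHP(11,7): 11 pigeons, 7 holes, 11*7 = 77 variables.
- pigeon clauses: one per pigeon -> 11 clauses
- hole clauses: 7 holes * C(11,2) = 7 * 55 -> 385 clauses
Total clauses = 11 + 385 = 396

396


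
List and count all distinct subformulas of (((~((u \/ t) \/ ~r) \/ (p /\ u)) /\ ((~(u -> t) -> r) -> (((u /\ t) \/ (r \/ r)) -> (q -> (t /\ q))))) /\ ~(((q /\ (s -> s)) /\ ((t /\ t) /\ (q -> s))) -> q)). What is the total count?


Formula: (((~((u \/ t) \/ ~r) \/ (p /\ u)) /\ ((~(u -> t) -> r) -> (((u /\ t) \/ (r \/ r)) -> (q -> (t /\ q))))) /\ ~(((q /\ (s -> s)) /\ ((t /\ t) /\ (q -> s))) -> q))
Subformulas found:
  1. r
  2. q
  3. u
  4. s
  5. t
  6. p
  7. ~r
  8. (p /\ u)
  9. (t /\ t)
  10. (u /\ t)
  11. (u -> t)
  12. (u \/ t)
  13. (r \/ r)
  14. (s -> s)
  15. (q -> s)
  16. (t /\ q)
  17. ~(u -> t)
  18. (q -> (t /\ q))
  19. (q /\ (s -> s))
  20. (~(u -> t) -> r)
  21. ((u \/ t) \/ ~r)
  22. ~((u \/ t) \/ ~r)
  23. ((t /\ t) /\ (q -> s))
  24. ((u /\ t) \/ (r \/ r))
  25. (~((u \/ t) \/ ~r) \/ (p /\ u))
  26. ((q /\ (s -> s)) /\ ((t /\ t) /\ (q -> s)))
  27. (((u /\ t) \/ (r \/ r)) -> (q -> (t /\ q)))
  28. (((q /\ (s -> s)) /\ ((t /\ t) /\ (q -> s))) -> q)
  29. ~(((q /\ (s -> s)) /\ ((t /\ t) /\ (q -> s))) -> q)
  30. ((~(u -> t) -> r) -> (((u /\ t) \/ (r \/ r)) -> (q -> (t /\ q))))
  31. ((~((u \/ t) \/ ~r) \/ (p /\ u)) /\ ((~(u -> t) -> r) -> (((u /\ t) \/ (r \/ r)) -> (q -> (t /\ q)))))
  32. (((~((u \/ t) \/ ~r) \/ (p /\ u)) /\ ((~(u -> t) -> r) -> (((u /\ t) \/ (r \/ r)) -> (q -> (t /\ q))))) /\ ~(((q /\ (s -> s)) /\ ((t /\ t) /\ (q -> s))) -> q))
Total distinct subformulas = 32

32


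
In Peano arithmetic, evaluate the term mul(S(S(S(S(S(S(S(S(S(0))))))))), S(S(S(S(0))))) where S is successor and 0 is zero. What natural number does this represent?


mul(S^9(0), S^4(0)):
S^9(0) = 9
S^4(0) = 4
9 * 4 = 36

36


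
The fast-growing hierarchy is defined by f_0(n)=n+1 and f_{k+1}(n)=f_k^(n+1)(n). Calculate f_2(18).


f_2(18) = f_1^19(18)
f_1(m) = 2m + 1.
Iterating: f_1^k(n) = 2^k*(n+1) - 1.
f_2(18) = 2^19*(18+1) - 1 = 524288*19 - 1 = 9961471

9961471


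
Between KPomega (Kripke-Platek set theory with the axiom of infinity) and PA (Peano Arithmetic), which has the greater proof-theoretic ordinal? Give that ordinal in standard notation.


Proof-theoretic ordinal of KPomega (Kripke-Platek set theory with the axiom of infinity): psi_0(epsilon_{Omega+1})
Proof-theoretic ordinal of PA (Peano Arithmetic): epsilon_0
Comparing: epsilon_0 < psi_0(epsilon_{Omega+1}).
The larger ordinal is psi_0(epsilon_{Omega+1}) (from KPomega (Kripke-Platek set theory with the axiom of infinity)).

psi_0(epsilon_{Omega+1})


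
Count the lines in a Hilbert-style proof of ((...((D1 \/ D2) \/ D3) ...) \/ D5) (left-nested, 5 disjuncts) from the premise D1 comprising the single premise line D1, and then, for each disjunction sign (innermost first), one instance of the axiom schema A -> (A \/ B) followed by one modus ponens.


Building the left-nested 5-ary disjunction from D1:
- 1 premise line (D1)
- 5 disjuncts means 4 disjunction signs; each needs 1 axiom instance + 1 MP = 2 lines: 2 * 4 = 8
Total = 1 + 8 = 9 lines.

9


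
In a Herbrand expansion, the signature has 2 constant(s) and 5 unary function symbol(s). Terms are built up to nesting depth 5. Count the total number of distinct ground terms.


Herbrand terms by depth:
Depth 0: 2 constants
Depth 1: 10 new terms (running total: 12)
Depth 2: 50 new terms (running total: 62)
Depth 3: 250 new terms (running total: 312)
Depth 4: 1250 new terms (running total: 1562)
Depth 5: 6250 new terms (running total: 7812)
Total distinct ground terms = 7812

7812


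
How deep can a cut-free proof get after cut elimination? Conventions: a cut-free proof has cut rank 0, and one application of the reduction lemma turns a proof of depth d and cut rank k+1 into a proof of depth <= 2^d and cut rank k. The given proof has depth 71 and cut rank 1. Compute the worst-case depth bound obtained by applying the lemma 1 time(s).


Each rank reduction sends depth d to at most 2^d; cut rank r needs r reductions.
2_0(71) = 71
2_1(71) = 2^71 = 2361183241434822606848
Cut-free depth bound = 2361183241434822606848

2361183241434822606848


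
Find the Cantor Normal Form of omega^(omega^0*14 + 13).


omega^(omega^0*14 + 13):
omega^0 = 1, so the exponent is 14 + 13 = 27 (finite ordinal addition).
Result = omega^27, already a single CNF term.

omega^27


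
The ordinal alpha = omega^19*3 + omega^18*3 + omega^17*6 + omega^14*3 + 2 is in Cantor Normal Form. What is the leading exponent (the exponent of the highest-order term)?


CNF: omega^19*3 + omega^18*3 + omega^17*6 + omega^14*3 + 2
The leading term is omega^19*3, which has exponent 19.

19


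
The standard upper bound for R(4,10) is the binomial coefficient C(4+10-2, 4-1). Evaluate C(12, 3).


R(4,10) <= C(4+10-2, 4-1) = C(12, 3)
C(12, 3) = 12! / (3! * 9!)
= 220

220


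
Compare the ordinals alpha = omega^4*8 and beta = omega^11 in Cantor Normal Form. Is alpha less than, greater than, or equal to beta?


Compare term by term from highest exponent:
alpha = omega^4*8
beta = omega^11
Term 1: alpha has omega^4*8, beta has omega^11*1
Result: alpha < beta

alpha < beta


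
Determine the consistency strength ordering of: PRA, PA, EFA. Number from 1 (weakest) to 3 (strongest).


Ordering by consistency strength:
1. EFA
2. PRA
3. PA


PRA=2, PA=3, EFA=1


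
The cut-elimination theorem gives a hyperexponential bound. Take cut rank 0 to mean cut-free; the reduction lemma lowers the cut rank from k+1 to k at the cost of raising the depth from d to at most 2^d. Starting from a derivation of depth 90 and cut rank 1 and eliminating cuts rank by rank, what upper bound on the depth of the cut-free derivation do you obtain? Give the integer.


Each rank reduction sends depth d to at most 2^d; cut rank r needs r reductions.
2_0(90) = 90
2_1(90) = 2^90 = 1237940039285380274899124224
Cut-free depth bound = 1237940039285380274899124224

1237940039285380274899124224


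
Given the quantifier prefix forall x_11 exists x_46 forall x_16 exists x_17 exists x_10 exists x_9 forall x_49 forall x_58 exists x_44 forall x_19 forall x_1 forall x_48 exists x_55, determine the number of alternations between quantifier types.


Walk the prefix and count type changes:
  position 1: forall -> exists <-- alternation
  position 2: exists -> forall <-- alternation
  position 3: forall -> exists <-- alternation
  position 4: exists -> exists
  position 5: exists -> exists
  position 6: exists -> forall <-- alternation
  position 7: forall -> forall
  position 8: forall -> exists <-- alternation
  position 9: exists -> forall <-- alternation
  position 10: forall -> forall
  position 11: forall -> forall
  position 12: forall -> exists <-- alternation
Total alternations = 7

7


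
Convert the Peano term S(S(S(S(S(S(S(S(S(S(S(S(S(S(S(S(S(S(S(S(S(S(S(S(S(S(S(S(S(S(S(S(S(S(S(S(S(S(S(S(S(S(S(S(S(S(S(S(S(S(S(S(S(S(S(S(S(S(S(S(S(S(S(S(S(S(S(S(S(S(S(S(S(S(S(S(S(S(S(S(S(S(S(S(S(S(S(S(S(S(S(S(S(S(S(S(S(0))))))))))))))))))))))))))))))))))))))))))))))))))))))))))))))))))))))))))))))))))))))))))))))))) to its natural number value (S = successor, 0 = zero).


Counting successors applied to 0:
97 applications of S to 0 = 97

97


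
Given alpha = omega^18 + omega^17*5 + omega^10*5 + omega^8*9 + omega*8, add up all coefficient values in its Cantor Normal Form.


CNF: omega^18 + omega^17*5 + omega^10*5 + omega^8*9 + omega*8
Coefficients: 1 + 5 + 5 + 9 + 8 = 28

28


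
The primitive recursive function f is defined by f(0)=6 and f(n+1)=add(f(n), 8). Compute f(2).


f(0) = 6
f(1) = add(f(0), 8) = add(6, 8) = 14
f(2) = add(f(1), 8) = add(14, 8) = 22


22


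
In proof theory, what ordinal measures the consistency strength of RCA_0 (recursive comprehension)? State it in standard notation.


The proof-theoretic ordinal of RCA_0 (recursive comprehension) is a standard result in ordinal analysis.
This ordinal is the supremum of order types of primitive recursive well-orderings
that the theory can prove to be well-ordered.
For RCA_0 (recursive comprehension), the proof-theoretic ordinal is omega^omega.

omega^omega


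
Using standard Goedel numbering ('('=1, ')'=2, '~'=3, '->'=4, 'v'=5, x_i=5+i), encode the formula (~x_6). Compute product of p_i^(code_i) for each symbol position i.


Formula: (~x_6)
Symbol codes: [1, 3, 11, 2]
Primes: [2, 3, 5, 7]
p_1^1 = 2^1 = 2
p_2^3 = 3^3 = 27
p_3^11 = 5^11 = 48828125
p_4^2 = 7^2 = 49
Product = 129199218750

129199218750


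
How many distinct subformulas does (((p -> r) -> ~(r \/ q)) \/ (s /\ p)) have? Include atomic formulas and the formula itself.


Formula: (((p -> r) -> ~(r \/ q)) \/ (s /\ p))
Subformulas found:
  1. q
  2. s
  3. r
  4. p
  5. (r \/ q)
  6. (s /\ p)
  7. (p -> r)
  8. ~(r \/ q)
  9. ((p -> r) -> ~(r \/ q))
  10. (((p -> r) -> ~(r \/ q)) \/ (s /\ p))
Total distinct subformulas = 10

10


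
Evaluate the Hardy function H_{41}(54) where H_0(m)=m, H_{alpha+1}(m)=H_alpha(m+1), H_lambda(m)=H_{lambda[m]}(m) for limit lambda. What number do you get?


H_41(54):
For finite ordinals k, H_k(n) = n + k (each successor step adds 1).
H_41(54) = 54 + 41 = 95

95


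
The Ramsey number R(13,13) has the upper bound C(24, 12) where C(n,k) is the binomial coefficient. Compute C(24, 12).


R(13,13) <= C(13+13-2, 13-1) = C(24, 12)
C(24, 12) = 24! / (12! * 12!)
= 2704156

2704156


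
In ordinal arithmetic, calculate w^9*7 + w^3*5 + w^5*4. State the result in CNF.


Ordinal addition (w^9*7 + w^3*5) + w^5*4:
alpha's leading term has exponent 9 > beta's exponent 5, so it survives.
alpha's tail term has exponent 3 < beta's exponent 5, so it is absorbed by beta.
In ordinal addition, any term followed by a strictly larger-exponent term is absorbed.
Result = w^9*7 + w^5*4

w^9*7 + w^5*4


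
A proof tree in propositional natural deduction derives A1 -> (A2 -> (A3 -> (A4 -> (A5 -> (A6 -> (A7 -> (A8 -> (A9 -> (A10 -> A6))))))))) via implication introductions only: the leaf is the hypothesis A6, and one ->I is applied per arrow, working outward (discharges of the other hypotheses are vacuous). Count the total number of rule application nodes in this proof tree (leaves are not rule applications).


The formula has 10 arrows (->); its innermost consequent A6 is one of the antecedents,
so the proof starts from the hypothesis leaf A6 (not a rule application) and closes one arrow per ->I.
Building A1 -> (A2 -> (A3 -> (A4 -> (A5 -> (A6 -> (A7 -> (A8 -> (A9 -> (A10 -> A6))))))))) therefore takes 10 nested implication introductions.
Total inference nodes = 10

10


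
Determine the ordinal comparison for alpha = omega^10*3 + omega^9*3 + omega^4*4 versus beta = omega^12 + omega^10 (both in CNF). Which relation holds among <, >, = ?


Compare term by term from highest exponent:
alpha = omega^10*3 + omega^9*3 + omega^4*4
beta = omega^12 + omega^10
Term 1: alpha has omega^10*3, beta has omega^12*1
Term 2: alpha has omega^9*3, beta has omega^10*1
Term 3: alpha has omega^4*4, beta has omega^0*0
Result: alpha < beta

alpha < beta


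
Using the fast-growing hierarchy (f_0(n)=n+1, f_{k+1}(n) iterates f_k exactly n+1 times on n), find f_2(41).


f_2(41) = f_1^42(41)
f_1(m) = 2m + 1.
Iterating: f_1^k(n) = 2^k*(n+1) - 1.
f_2(41) = 2^42*(41+1) - 1 = 4398046511104*42 - 1 = 184717953466367

184717953466367


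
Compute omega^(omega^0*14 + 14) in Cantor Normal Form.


omega^(omega^0*14 + 14):
omega^0 = 1, so the exponent is 14 + 14 = 28 (finite ordinal addition).
Result = omega^28, already a single CNF term.

omega^28


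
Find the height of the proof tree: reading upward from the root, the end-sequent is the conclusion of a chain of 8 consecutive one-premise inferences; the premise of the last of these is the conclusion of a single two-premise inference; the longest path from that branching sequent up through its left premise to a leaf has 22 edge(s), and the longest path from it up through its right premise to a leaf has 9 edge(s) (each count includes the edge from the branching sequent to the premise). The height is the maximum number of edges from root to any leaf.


Longest path through the left premise: 22 edges (measured from the branching sequent)
Longest path through the right premise: 9 edges
Height of the subtree rooted at the branching sequent: max(22, 9) = 22
The branching sequent sits 8 edges above the root (the chain of one-premise inferences), so height = 22 + 8 = 30

30


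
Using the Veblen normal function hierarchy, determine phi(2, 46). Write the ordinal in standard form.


phi(2, 46):
phi(2, beta) = zeta_beta (the beta-th zeta number, fixed point of epsilon).
phi(2, 46) = zeta_46

zeta_46


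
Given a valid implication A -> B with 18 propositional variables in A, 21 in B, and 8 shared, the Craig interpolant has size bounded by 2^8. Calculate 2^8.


Shared atoms = 8
Craig interpolant size bound = 2^8
= 256

256


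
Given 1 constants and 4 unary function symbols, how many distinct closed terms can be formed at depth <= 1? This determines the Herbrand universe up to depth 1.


Herbrand terms by depth:
Depth 0: 1 constants
Depth 1: 4 new terms (running total: 5)
Total distinct ground terms = 5

5


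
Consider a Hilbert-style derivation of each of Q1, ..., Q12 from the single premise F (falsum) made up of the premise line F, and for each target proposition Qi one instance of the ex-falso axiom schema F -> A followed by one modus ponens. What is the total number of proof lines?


Ex falso, line by line:
- 1 premise line (F)
- 12 targets, each needing 1 axiom instance (F -> Qi) + 1 MP = 2 lines: 2 * 12 = 24
Total = 1 + 24 = 25 lines.

25


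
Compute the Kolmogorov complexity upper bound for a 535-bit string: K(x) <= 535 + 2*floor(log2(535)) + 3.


floor(log2(535)) = 9
2 * 9 = 18
K(x) <= 535 + 18 + 3 = 556

556


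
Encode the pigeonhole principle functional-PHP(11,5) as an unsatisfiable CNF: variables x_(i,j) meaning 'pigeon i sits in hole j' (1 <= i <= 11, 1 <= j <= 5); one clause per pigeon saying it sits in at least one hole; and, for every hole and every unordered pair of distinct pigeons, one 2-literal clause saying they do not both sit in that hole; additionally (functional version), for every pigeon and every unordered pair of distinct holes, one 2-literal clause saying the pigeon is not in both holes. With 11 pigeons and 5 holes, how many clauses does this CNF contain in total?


functional-PHP(11,5): 11 pigeons, 5 holes, 11*5 = 55 variables.
- pigeon clauses: one per pigeon -> 11 clauses
- hole clauses: 5 holes * C(11,2) = 5 * 55 -> 275 clauses
- functional clauses: 11 pigeons * C(5,2) = 11 * 10 -> 110 clauses
Total clauses = 11 + 275 + 110 = 396

396


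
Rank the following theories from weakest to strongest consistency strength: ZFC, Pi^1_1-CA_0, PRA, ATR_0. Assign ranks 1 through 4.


Ordering by consistency strength:
1. PRA
2. ATR_0
3. Pi^1_1-CA_0
4. ZFC


ZFC=4, Pi^1_1-CA_0=3, PRA=1, ATR_0=2


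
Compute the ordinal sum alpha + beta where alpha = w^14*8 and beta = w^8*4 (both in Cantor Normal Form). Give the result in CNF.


Ordinal addition w^14*8 + w^8*4:
Leading exponent of alpha (14) > leading exponent of beta (8).
Since alpha's term has higher exponent than beta's leading term,
the sum is simply alpha followed by beta.
Result = w^14*8 + w^8*4

w^14*8 + w^8*4


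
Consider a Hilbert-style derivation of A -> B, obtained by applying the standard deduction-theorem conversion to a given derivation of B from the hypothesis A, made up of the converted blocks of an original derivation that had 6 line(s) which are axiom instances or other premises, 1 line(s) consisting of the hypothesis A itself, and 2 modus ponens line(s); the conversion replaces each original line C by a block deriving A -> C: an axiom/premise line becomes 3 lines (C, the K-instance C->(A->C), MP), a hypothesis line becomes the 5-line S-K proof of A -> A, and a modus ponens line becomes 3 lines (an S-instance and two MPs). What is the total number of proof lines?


Deduction-theorem conversion, block by block:
- 6 axiom/premise lines -> 3 lines each = 18
- 1 hypothesis lines -> 5 lines each (identity proof A->A) = 5
- 2 MP lines -> 3 lines each (S-instance, MP, MP) = 6
Total = 18 + 5 + 6 = 29 lines.

29


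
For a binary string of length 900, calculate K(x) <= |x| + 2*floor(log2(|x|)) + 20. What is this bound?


floor(log2(900)) = 9
2 * 9 = 18
K(x) <= 900 + 18 + 20 = 938

938


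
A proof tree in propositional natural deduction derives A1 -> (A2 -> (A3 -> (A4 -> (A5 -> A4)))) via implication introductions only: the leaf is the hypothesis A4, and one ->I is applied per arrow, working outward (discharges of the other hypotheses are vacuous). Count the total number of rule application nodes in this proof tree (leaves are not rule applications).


The formula has 5 arrows (->); its innermost consequent A4 is one of the antecedents,
so the proof starts from the hypothesis leaf A4 (not a rule application) and closes one arrow per ->I.
Building A1 -> (A2 -> (A3 -> (A4 -> (A5 -> A4)))) therefore takes 5 nested implication introductions.
Total inference nodes = 5

5


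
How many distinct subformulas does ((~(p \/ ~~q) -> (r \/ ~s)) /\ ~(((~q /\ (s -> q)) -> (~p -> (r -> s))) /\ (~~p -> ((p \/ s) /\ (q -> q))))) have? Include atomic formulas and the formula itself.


Formula: ((~(p \/ ~~q) -> (r \/ ~s)) /\ ~(((~q /\ (s -> q)) -> (~p -> (r -> s))) /\ (~~p -> ((p \/ s) /\ (q -> q)))))
Subformulas found:
  1. r
  2. q
  3. s
  4. p
  5. ~p
  6. ~s
  7. ~q
  8. ~~p
  9. ~~q
  10. (q -> q)
  11. (p \/ s)
  12. (s -> q)
  13. (r -> s)
  14. (r \/ ~s)
  15. (p \/ ~~q)
  16. ~(p \/ ~~q)
  17. (~p -> (r -> s))
  18. (~q /\ (s -> q))
  19. ((p \/ s) /\ (q -> q))
  20. (~(p \/ ~~q) -> (r \/ ~s))
  21. (~~p -> ((p \/ s) /\ (q -> q)))
  22. ((~q /\ (s -> q)) -> (~p -> (r -> s)))
  23. (((~q /\ (s -> q)) -> (~p -> (r -> s))) /\ (~~p -> ((p \/ s) /\ (q -> q))))
  24. ~(((~q /\ (s -> q)) -> (~p -> (r -> s))) /\ (~~p -> ((p \/ s) /\ (q -> q))))
  25. ((~(p \/ ~~q) -> (r \/ ~s)) /\ ~(((~q /\ (s -> q)) -> (~p -> (r -> s))) /\ (~~p -> ((p \/ s) /\ (q -> q)))))
Total distinct subformulas = 25

25


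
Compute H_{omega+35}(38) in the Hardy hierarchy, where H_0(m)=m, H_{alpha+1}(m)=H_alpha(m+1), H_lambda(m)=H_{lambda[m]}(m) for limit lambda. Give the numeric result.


H_{omega+35}(38):
Unwind the 35 successor steps: H_{omega+35}(38) = H_omega(38+35) = H_omega(73).
H_omega(m) = H_m(m) = m + m = 2m.
Result = 2 * 73 = 146

146


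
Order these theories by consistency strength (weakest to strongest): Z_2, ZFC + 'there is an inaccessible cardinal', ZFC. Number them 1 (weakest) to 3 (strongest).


Ordering by consistency strength:
1. Z_2
2. ZFC
3. ZFC + 'there is an inaccessible cardinal'


Z_2=1, ZFC + 'there is an inaccessible cardinal'=3, ZFC=2


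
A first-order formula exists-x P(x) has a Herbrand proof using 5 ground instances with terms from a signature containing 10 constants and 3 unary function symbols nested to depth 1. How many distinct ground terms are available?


Herbrand terms by depth:
Depth 0: 10 constants
Depth 1: 30 new terms (running total: 40)
Total distinct ground terms = 40

40


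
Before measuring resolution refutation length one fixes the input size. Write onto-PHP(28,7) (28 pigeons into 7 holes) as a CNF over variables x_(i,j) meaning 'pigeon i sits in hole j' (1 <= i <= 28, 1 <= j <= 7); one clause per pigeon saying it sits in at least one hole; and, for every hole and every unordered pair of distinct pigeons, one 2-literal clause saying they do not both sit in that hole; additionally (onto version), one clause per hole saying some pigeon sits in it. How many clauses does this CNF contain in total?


onto-PHP(28,7): 28 pigeons, 7 holes, 28*7 = 196 variables.
- pigeon clauses: one per pigeon -> 28 clauses
- hole clauses: 7 holes * C(28,2) = 7 * 378 -> 2646 clauses
- onto clauses: one per hole -> 7 clauses
Total clauses = 28 + 2646 + 7 = 2681

2681


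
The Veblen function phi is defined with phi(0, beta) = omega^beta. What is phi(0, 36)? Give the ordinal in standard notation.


phi(0, 36):
phi(0, beta) = omega^beta by definition.
phi(0, 36) = omega^36

omega^36


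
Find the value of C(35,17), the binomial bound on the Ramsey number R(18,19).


R(18,19) <= C(18+19-2, 18-1) = C(35, 17)
C(35, 17) = 35! / (17! * 18!)
= 4537567650

4537567650


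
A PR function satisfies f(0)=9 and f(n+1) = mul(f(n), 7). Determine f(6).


f(0) = 9
f(1) = mul(f(0), 7) = mul(9, 7) = 63
f(2) = mul(f(1), 7) = mul(63, 7) = 441
f(3) = mul(f(2), 7) = mul(441, 7) = 3087
f(4) = mul(f(3), 7) = mul(3087, 7) = 21609
f(5) = mul(f(4), 7) = mul(21609, 7) = 151263
f(6) = mul(f(5), 7) = mul(151263, 7) = 1058841


1058841


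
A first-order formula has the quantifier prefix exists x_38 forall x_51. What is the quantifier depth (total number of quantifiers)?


Quantifier prefix has 2 quantifier symbols.
Quantifier depth = 2

2


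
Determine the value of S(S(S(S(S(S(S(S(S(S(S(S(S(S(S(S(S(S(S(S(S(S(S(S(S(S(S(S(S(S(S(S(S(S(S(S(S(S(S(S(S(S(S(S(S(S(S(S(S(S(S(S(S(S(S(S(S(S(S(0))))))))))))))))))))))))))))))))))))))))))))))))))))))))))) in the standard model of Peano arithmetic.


Counting successors applied to 0:
59 applications of S to 0 = 59

59


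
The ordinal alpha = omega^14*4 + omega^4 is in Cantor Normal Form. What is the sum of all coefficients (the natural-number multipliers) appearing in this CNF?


CNF: omega^14*4 + omega^4
Coefficients: 4 + 1 = 5

5


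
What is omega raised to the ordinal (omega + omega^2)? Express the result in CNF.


omega^(omega + omega^2):
In ordinal addition a term is absorbed by a following term of strictly larger exponent: 1 < 2, so omega + omega^2 = omega^2.
omega raised to a CNF ordinal is a single CNF term: Result = omega^(omega^2)

omega^(omega^2)


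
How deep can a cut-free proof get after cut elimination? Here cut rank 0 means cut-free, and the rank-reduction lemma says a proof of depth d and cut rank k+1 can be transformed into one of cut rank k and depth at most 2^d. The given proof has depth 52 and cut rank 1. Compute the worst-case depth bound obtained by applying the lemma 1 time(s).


Each rank reduction sends depth d to at most 2^d; cut rank r needs r reductions.
2_0(52) = 52
2_1(52) = 2^52 = 4503599627370496
Cut-free depth bound = 4503599627370496

4503599627370496


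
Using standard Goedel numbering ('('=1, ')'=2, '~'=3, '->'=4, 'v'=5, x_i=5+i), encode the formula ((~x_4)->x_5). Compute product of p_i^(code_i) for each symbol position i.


Formula: ((~x_4)->x_5)
Symbol codes: [1, 1, 3, 9, 2, 4, 10, 2]
Primes: [2, 3, 5, 7, 11, 13, 17, 19]
p_1^1 = 2^1 = 2
p_2^1 = 3^1 = 3
p_3^3 = 5^3 = 125
p_4^9 = 7^9 = 40353607
p_5^2 = 11^2 = 121
p_6^4 = 13^4 = 28561
p_7^10 = 17^10 = 2015993900449
p_8^2 = 19^2 = 361
Product = 76120006859690087044295992697250

76120006859690087044295992697250


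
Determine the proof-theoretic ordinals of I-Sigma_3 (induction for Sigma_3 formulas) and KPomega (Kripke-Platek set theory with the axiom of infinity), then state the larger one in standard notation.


Proof-theoretic ordinal of I-Sigma_3 (induction for Sigma_3 formulas): omega^(omega^(omega^omega))
Proof-theoretic ordinal of KPomega (Kripke-Platek set theory with the axiom of infinity): psi_0(epsilon_{Omega+1})
Comparing: omega^(omega^(omega^omega)) < psi_0(epsilon_{Omega+1}).
The larger ordinal is psi_0(epsilon_{Omega+1}) (from KPomega (Kripke-Platek set theory with the axiom of infinity)).

psi_0(epsilon_{Omega+1})


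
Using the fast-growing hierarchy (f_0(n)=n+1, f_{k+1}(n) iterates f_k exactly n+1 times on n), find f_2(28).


f_2(28) = f_1^29(28)
f_1(m) = 2m + 1.
Iterating: f_1^k(n) = 2^k*(n+1) - 1.
f_2(28) = 2^29*(28+1) - 1 = 536870912*29 - 1 = 15569256447

15569256447


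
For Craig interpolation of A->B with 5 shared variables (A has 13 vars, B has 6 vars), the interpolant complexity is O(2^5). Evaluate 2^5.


Shared atoms = 5
Craig interpolant size bound = 2^5
= 32

32


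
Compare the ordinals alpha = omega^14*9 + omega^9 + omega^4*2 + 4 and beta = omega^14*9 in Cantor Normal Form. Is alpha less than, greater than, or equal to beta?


Compare term by term from highest exponent:
alpha = omega^14*9 + omega^9 + omega^4*2 + 4
beta = omega^14*9
Term 1: alpha has omega^14*9, beta has omega^14*9
Term 2: alpha has omega^9*1, beta has omega^0*0
Term 3: alpha has omega^4*2, beta has omega^0*0
Term 4: alpha has omega^0*4, beta has omega^0*0
Result: alpha > beta

alpha > beta


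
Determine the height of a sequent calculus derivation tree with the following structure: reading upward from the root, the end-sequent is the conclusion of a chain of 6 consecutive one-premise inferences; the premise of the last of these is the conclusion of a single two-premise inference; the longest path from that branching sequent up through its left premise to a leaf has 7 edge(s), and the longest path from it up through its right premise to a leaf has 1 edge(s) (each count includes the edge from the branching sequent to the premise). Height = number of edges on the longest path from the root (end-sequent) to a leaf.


Longest path through the left premise: 7 edges (measured from the branching sequent)
Longest path through the right premise: 1 edges
Height of the subtree rooted at the branching sequent: max(7, 1) = 7
The branching sequent sits 6 edges above the root (the chain of one-premise inferences), so height = 7 + 6 = 13

13


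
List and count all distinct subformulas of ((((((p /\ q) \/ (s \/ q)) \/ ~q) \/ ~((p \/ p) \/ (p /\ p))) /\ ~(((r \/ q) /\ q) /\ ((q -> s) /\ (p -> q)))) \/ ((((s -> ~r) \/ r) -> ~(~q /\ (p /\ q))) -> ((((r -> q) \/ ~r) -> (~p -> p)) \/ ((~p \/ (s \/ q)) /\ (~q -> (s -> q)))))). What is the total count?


Formula: ((((((p /\ q) \/ (s \/ q)) \/ ~q) \/ ~((p \/ p) \/ (p /\ p))) /\ ~(((r \/ q) /\ q) /\ ((q -> s) /\ (p -> q)))) \/ ((((s -> ~r) \/ r) -> ~(~q /\ (p /\ q))) -> ((((r -> q) \/ ~r) -> (~p -> p)) \/ ((~p \/ (s \/ q)) /\ (~q -> (s -> q))))))
Subformulas found:
  1. r
  2. p
  3. q
  4. s
  5. ~p
  6. ~r
  7. ~q
  8. (r -> q)
  9. (p /\ q)
  10. (s \/ q)
  11. (p -> q)
  12. (q -> s)
  13. (p \/ p)
  14. (r \/ q)
  15. (p /\ p)
  16. (s -> q)
  17. (s -> ~r)
  18. (~p -> p)
  19. ((r \/ q) /\ q)
  20. (~p \/ (s \/ q))
  21. (~q -> (s -> q))
  22. ((s -> ~r) \/ r)
  23. (~q /\ (p /\ q))
  24. ((r -> q) \/ ~r)
  25. ~(~q /\ (p /\ q))
  26. ((p \/ p) \/ (p /\ p))
  27. ((p /\ q) \/ (s \/ q))
  28. ((q -> s) /\ (p -> q))
  29. ~((p \/ p) \/ (p /\ p))
  30. (((p /\ q) \/ (s \/ q)) \/ ~q)
  31. (((r -> q) \/ ~r) -> (~p -> p))
  32. ((~p \/ (s \/ q)) /\ (~q -> (s -> q)))
  33. (((s -> ~r) \/ r) -> ~(~q /\ (p /\ q)))
  34. (((r \/ q) /\ q) /\ ((q -> s) /\ (p -> q)))
  35. ~(((r \/ q) /\ q) /\ ((q -> s) /\ (p -> q)))
  36. ((((p /\ q) \/ (s \/ q)) \/ ~q) \/ ~((p \/ p) \/ (p /\ p)))
  37. ((((r -> q) \/ ~r) -> (~p -> p)) \/ ((~p \/ (s \/ q)) /\ (~q -> (s -> q))))
  38. (((((p /\ q) \/ (s \/ q)) \/ ~q) \/ ~((p \/ p) \/ (p /\ p))) /\ ~(((r \/ q) /\ q) /\ ((q -> s) /\ (p -> q))))
  39. ((((s -> ~r) \/ r) -> ~(~q /\ (p /\ q))) -> ((((r -> q) \/ ~r) -> (~p -> p)) \/ ((~p \/ (s \/ q)) /\ (~q -> (s -> q)))))
  40. ((((((p /\ q) \/ (s \/ q)) \/ ~q) \/ ~((p \/ p) \/ (p /\ p))) /\ ~(((r \/ q) /\ q) /\ ((q -> s) /\ (p -> q)))) \/ ((((s -> ~r) \/ r) -> ~(~q /\ (p /\ q))) -> ((((r -> q) \/ ~r) -> (~p -> p)) \/ ((~p \/ (s \/ q)) /\ (~q -> (s -> q))))))
Total distinct subformulas = 40

40


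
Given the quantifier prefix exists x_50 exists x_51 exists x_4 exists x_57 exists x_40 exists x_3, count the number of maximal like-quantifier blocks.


Alternations = 0.
Blocks = alternations + 1 = 1

1


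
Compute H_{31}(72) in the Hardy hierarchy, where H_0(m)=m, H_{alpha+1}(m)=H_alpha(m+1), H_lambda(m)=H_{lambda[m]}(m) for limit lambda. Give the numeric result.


H_31(72):
For finite ordinals k, H_k(n) = n + k (each successor step adds 1).
H_31(72) = 72 + 31 = 103

103


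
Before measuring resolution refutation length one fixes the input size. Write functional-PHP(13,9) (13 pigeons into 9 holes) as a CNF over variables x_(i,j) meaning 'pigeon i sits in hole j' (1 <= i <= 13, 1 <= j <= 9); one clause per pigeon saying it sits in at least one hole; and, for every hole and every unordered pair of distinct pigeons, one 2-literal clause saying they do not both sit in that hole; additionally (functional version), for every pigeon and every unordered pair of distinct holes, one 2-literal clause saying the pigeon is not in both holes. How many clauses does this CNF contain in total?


functional-PHP(13,9): 13 pigeons, 9 holes, 13*9 = 117 variables.
- pigeon clauses: one per pigeon -> 13 clauses
- hole clauses: 9 holes * C(13,2) = 9 * 78 -> 702 clauses
- functional clauses: 13 pigeons * C(9,2) = 13 * 36 -> 468 clauses
Total clauses = 13 + 702 + 468 = 1183

1183


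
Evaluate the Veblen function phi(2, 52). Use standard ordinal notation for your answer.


phi(2, 52):
phi(2, beta) = zeta_beta (the beta-th zeta number, fixed point of epsilon).
phi(2, 52) = zeta_52

zeta_52


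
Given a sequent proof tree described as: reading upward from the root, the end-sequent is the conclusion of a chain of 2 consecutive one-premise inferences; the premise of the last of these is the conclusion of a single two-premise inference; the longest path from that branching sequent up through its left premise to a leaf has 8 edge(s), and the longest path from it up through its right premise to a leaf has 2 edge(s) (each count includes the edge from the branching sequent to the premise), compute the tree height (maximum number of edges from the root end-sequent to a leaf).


Longest path through the left premise: 8 edges (measured from the branching sequent)
Longest path through the right premise: 2 edges
Height of the subtree rooted at the branching sequent: max(8, 2) = 8
The branching sequent sits 2 edges above the root (the chain of one-premise inferences), so height = 8 + 2 = 10

10


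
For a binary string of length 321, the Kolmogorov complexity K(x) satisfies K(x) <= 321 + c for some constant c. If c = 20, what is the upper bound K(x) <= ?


K(x) <= |x| + c = 321 + 20 = 341

341


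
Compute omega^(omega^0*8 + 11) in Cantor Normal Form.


omega^(omega^0*8 + 11):
omega^0 = 1, so the exponent is 8 + 11 = 19 (finite ordinal addition).
Result = omega^19, already a single CNF term.

omega^19


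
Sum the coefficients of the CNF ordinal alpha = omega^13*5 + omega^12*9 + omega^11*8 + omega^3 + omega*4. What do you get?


CNF: omega^13*5 + omega^12*9 + omega^11*8 + omega^3 + omega*4
Coefficients: 5 + 9 + 8 + 1 + 4 = 27

27


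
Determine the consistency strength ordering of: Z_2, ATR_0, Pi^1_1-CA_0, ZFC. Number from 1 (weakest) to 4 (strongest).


Ordering by consistency strength:
1. ATR_0
2. Pi^1_1-CA_0
3. Z_2
4. ZFC


Z_2=3, ATR_0=1, Pi^1_1-CA_0=2, ZFC=4


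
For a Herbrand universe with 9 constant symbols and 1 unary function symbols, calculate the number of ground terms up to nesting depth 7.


Herbrand terms by depth:
Depth 0: 9 constants
Depth 1: 9 new terms (running total: 18)
Depth 2: 9 new terms (running total: 27)
Depth 3: 9 new terms (running total: 36)
Depth 4: 9 new terms (running total: 45)
Depth 5: 9 new terms (running total: 54)
Depth 6: 9 new terms (running total: 63)
Depth 7: 9 new terms (running total: 72)
Total distinct ground terms = 72

72


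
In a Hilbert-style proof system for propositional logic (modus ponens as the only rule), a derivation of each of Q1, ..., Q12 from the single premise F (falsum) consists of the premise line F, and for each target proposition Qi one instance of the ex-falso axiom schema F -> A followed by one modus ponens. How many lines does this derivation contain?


Ex falso, line by line:
- 1 premise line (F)
- 12 targets, each needing 1 axiom instance (F -> Qi) + 1 MP = 2 lines: 2 * 12 = 24
Total = 1 + 24 = 25 lines.

25
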